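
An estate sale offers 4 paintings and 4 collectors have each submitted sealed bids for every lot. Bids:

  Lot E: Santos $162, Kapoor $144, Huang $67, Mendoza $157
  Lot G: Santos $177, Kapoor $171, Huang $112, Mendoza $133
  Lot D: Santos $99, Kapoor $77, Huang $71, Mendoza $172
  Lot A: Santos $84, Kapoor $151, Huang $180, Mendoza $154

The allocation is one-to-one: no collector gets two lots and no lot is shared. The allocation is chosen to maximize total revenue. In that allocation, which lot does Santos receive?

Santos receives Lot E.

Optimal: Santos→Lot E ($162), Kapoor→Lot G ($171), Huang→Lot A ($180), Mendoza→Lot D ($172) — total 162+171+180+172 = $685.
Max-entry greedy (repeatedly take the single best remaining cell) gives $673, worse by 12.
Santos's own top lot is Lot G ($177), but forcing Santos→Lot G and reassigning the rest optimally gives only $673 — worse by 12.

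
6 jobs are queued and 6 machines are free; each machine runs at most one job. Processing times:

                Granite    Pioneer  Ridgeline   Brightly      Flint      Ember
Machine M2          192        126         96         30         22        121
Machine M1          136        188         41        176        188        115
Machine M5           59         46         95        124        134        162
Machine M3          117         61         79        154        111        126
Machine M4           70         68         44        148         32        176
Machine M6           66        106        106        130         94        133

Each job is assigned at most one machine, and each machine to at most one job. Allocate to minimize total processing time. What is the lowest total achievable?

Optimal: Granite→Machine M6 (66 min), Pioneer→Machine M5 (46 min), Ridgeline→Machine M1 (41 min), Brightly→Machine M2 (30 min), Flint→Machine M4 (32 min), Ember→Machine M3 (126 min) — total 66+46+41+30+32+126 = 341 min.
Column-greedy (each machine in turn goes to its cheapest remaining job) gives 507 min, worse by 166.

Min total: 341 min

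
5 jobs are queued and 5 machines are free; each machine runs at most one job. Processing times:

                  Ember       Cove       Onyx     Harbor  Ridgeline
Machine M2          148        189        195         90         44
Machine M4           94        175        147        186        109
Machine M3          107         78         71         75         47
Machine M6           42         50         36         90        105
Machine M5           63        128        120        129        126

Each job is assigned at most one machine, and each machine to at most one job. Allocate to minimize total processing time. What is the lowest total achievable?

Min total: 376 min

Treat this as an assignment problem: match each job to one machine.
Optimal: Ember→Machine M5 (63 min), Cove→Machine M3 (78 min), Onyx→Machine M6 (36 min), Harbor→Machine M2 (90 min), Ridgeline→Machine M4 (109 min) — total 63+78+36+90+109 = 376 min.
Column-greedy (each machine in turn goes to its cheapest remaining job) gives 388 min, worse by 12.
Swapping Onyx↔Cove (Onyx→Machine M3 71 min, Cove→Machine M6 50 min) adds 7.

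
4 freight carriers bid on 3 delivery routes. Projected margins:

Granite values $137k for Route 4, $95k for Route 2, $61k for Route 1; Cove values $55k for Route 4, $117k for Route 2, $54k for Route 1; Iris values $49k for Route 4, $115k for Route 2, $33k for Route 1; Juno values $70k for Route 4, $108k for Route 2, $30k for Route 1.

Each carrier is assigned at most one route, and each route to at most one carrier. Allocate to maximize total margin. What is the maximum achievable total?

Optimal: Granite→Route 4 ($137k), Iris→Route 2 ($115k), Cove→Route 1 ($54k) — total 137+115+54 = $306k.
Row-greedy (each carrier in turn takes its best remaining route) gives $287k, worse by 19.
Every other assignment is strictly worse.

Maximum total: $306k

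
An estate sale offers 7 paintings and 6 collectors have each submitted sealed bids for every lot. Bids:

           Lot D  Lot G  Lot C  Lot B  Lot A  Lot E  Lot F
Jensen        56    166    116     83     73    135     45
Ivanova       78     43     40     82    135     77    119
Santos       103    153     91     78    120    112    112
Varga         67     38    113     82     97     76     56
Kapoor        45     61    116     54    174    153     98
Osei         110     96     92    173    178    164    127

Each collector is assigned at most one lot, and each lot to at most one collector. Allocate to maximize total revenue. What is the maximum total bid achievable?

Max total: $867

Treat this as an assignment problem: match each collector to one lot.
Optimal: Jensen→Lot E ($135), Ivanova→Lot F ($119), Santos→Lot G ($153), Varga→Lot C ($113), Kapoor→Lot A ($174), Osei→Lot B ($173) — total 135+119+153+113+174+173 = $867.
Column-greedy (each lot in turn goes to its best remaining collector) gives $670, worse by 197.
Next-best assignment: Jensen→Lot G, Ivanova→Lot F, Santos→Lot E, Varga→Lot C, Kapoor→Lot A, Osei→Lot B = $857.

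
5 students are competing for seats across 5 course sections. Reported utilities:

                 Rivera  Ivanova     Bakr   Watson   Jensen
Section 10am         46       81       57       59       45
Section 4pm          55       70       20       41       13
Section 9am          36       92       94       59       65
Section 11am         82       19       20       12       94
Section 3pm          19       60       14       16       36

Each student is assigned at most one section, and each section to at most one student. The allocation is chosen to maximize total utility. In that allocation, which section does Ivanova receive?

Ivanova receives Section 3pm.

Optimal: Rivera→Section 4pm (55 points), Ivanova→Section 3pm (60 points), Bakr→Section 9am (94 points), Watson→Section 10am (59 points), Jensen→Section 11am (94 points) — total 55+60+94+59+94 = 362 points.
Column-greedy (each section in turn goes to its best remaining student) gives 340 points, worse by 22.
Next-best assignment: Rivera→Section 11am, Ivanova→Section 4pm, Bakr→Section 9am, Watson→Section 10am, Jensen→Section 3pm = 341 points.
Ivanova's own top section is Section 9am (92 points), but forcing Ivanova→Section 9am and reassigning the rest optimally gives only 314 points — worse by 48.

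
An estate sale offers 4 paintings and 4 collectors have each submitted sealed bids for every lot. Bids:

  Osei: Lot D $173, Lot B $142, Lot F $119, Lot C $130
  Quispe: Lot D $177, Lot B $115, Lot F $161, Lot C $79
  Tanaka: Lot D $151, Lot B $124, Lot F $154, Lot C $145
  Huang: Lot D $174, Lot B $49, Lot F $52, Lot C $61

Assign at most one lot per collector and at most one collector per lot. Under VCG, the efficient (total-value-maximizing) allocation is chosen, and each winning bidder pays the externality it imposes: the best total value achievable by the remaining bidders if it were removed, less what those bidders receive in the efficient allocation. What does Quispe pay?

Quispe pays $9.

Efficient allocation: Osei→Lot B ($142), Quispe→Lot F ($161), Tanaka→Lot C ($145), Huang→Lot D ($174); total welfare W = $622.
Quispe receives Lot F at value $161, so the others get W − 161 = $461.
Without Quispe: best allocation of the remaining 3 bidders over all 4 lots is Osei→Lot B ($142), Tanaka→Lot F ($154), Huang→Lot D ($174), total $470.
VCG payment = (others' best without Quispe) − (others' welfare with Quispe) = 470 − 461 = $9.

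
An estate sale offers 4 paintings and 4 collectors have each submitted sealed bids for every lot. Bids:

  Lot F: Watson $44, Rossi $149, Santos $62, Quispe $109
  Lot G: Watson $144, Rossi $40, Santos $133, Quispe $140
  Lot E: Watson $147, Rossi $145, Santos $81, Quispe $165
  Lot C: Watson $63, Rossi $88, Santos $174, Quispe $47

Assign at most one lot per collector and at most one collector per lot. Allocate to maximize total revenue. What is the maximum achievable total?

Optimal: Watson→Lot G ($144), Rossi→Lot F ($149), Santos→Lot C ($174), Quispe→Lot E ($165) — total 144+149+174+165 = $632.
Row-greedy (each collector in turn takes its best remaining lot) gives $610, worse by 22.

Max total: $632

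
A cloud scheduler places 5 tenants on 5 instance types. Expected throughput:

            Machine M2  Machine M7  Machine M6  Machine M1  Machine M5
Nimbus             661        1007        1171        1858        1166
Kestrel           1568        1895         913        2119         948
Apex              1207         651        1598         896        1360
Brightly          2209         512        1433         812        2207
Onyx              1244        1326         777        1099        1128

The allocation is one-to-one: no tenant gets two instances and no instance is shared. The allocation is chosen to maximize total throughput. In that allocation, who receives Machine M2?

This is a one-to-one assignment (maximum-weight bipartite matching).
Optimal: Nimbus→Machine M1 (1858 ops/s), Kestrel→Machine M7 (1895 ops/s), Apex→Machine M6 (1598 ops/s), Brightly→Machine M5 (2207 ops/s), Onyx→Machine M2 (1244 ops/s) — total 1858+1895+1598+2207+1244 = 8802 ops/s.
Max-entry greedy (repeatedly take the single best remaining cell) gives 8418 ops/s, worse by 384.
Next-best assignment: Nimbus→Machine M1, Kestrel→Machine M7, Apex→Machine M6, Brightly→Machine M2, Onyx→Machine M5 = 8688 ops/s.
Onyx's own top instance is Machine M7 (1326 ops/s), but forcing Onyx→Machine M7 and reassigning the rest optimally gives only 8557 ops/s — worse by 245.

Onyx receives Machine M2.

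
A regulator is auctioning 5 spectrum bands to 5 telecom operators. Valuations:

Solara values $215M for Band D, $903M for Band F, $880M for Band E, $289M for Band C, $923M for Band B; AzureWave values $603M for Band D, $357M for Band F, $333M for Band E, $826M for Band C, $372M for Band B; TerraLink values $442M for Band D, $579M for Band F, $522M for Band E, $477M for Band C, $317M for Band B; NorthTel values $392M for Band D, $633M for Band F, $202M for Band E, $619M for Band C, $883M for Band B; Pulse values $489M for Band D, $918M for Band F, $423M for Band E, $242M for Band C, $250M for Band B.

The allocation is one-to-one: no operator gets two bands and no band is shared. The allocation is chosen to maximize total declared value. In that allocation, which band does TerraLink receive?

Optimal: Solara→Band E ($880M), AzureWave→Band C ($826M), TerraLink→Band D ($442M), NorthTel→Band B ($883M), Pulse→Band F ($918M) — total 880+826+442+883+918 = $3949M.
Column-greedy (each band in turn goes to its best remaining operator) gives $3337M, worse by 612.
Next-best assignment: Solara→Band E, AzureWave→Band D, TerraLink→Band C, NorthTel→Band B, Pulse→Band F = $3761M.
Checked against all permutations: $3949M is optimal.
TerraLink's own top band is Band F ($579M), but forcing TerraLink→Band F and reassigning the rest optimally gives only $3657M — worse by 292.

TerraLink receives Band D.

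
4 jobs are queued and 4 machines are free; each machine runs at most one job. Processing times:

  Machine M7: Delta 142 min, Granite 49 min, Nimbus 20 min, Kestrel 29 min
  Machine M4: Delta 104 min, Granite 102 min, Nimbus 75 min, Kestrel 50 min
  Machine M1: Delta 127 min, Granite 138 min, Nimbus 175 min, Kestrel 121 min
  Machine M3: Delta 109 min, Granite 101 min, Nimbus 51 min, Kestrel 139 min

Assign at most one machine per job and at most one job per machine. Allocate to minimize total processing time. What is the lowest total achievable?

Minimum total: 277 min

Optimal: Delta→Machine M1 (127 min), Granite→Machine M7 (49 min), Nimbus→Machine M3 (51 min), Kestrel→Machine M4 (50 min) — total 127+49+51+50 = 277 min.
Row-greedy (each job in turn takes its cheapest remaining machine) gives 325 min, worse by 48.
Next-best assignment: Delta→Machine M1, Granite→Machine M3, Nimbus→Machine M7, Kestrel→Machine M4 = 298 min.
No other one-to-one assignment undercuts 277 min.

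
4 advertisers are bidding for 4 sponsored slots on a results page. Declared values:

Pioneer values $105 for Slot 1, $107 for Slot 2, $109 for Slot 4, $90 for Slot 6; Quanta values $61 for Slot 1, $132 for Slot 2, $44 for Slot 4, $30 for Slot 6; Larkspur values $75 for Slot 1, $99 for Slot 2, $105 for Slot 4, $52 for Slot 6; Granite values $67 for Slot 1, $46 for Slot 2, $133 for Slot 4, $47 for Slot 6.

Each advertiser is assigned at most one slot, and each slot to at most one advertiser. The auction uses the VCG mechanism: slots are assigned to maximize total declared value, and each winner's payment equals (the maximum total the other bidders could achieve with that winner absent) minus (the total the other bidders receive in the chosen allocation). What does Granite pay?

Efficient allocation: Pioneer→Slot 6 ($90), Quanta→Slot 2 ($132), Larkspur→Slot 1 ($75), Granite→Slot 4 ($133); total welfare W = $430.
Granite receives Slot 4 at value $133, so the others get W − 133 = $297.
Without Granite: best allocation of the remaining 3 bidders over all 4 slots is Pioneer→Slot 1 ($105), Quanta→Slot 2 ($132), Larkspur→Slot 4 ($105), total $342.
VCG payment = (others' best without Granite) − (others' welfare with Granite) = 342 − 297 = $45.

Granite pays $45.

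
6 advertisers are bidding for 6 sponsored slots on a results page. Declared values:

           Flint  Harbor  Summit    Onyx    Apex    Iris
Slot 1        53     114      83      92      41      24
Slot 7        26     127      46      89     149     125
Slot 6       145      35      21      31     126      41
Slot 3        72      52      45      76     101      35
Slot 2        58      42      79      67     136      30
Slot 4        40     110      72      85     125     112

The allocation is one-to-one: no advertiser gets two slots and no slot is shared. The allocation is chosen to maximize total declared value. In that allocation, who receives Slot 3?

Optimal: Flint→Slot 6 ($145), Harbor→Slot 7 ($127), Summit→Slot 1 ($83), Onyx→Slot 3 ($76), Apex→Slot 2 ($136), Iris→Slot 4 ($112) — total 145+127+83+76+136+112 = $679.
Column-greedy (each slot in turn goes to its best remaining advertiser) gives $675, worse by 4.
Next-best assignment: Flint→Slot 6, Harbor→Slot 1, Summit→Slot 2, Onyx→Slot 3, Apex→Slot 7, Iris→Slot 4 = $675.
Onyx's own top slot is Slot 1 ($92), but forcing Onyx→Slot 1 and reassigning the rest optimally gives only $657 — worse by 22.

Onyx receives Slot 3.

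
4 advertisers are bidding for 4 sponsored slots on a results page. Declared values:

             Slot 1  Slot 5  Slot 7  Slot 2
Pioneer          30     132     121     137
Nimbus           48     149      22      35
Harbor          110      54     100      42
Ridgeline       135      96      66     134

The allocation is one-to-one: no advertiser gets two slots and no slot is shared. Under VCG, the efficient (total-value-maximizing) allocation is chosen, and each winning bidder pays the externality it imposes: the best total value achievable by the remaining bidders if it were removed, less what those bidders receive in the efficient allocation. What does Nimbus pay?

Nimbus pays $4.

Efficient allocation: Pioneer→Slot 2 ($137), Nimbus→Slot 5 ($149), Harbor→Slot 7 ($100), Ridgeline→Slot 1 ($135); total welfare W = $521.
Nimbus receives Slot 5 at value $149, so the others get W − 149 = $372.
Without Nimbus: best allocation of the remaining 3 bidders over all 4 slots is Pioneer→Slot 5 ($132), Harbor→Slot 1 ($110), Ridgeline→Slot 2 ($134), total $376.
VCG payment = (others' best without Nimbus) − (others' welfare with Nimbus) = 376 − 372 = $4.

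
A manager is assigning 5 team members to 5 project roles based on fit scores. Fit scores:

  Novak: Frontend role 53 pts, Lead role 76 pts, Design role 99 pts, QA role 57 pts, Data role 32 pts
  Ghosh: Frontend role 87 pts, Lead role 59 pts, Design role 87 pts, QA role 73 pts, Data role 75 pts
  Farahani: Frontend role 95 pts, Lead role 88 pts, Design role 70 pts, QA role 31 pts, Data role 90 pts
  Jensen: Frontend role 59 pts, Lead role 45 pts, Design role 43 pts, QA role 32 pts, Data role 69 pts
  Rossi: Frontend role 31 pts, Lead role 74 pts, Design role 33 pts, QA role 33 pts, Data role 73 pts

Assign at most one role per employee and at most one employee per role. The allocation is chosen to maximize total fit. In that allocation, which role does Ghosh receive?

This is a one-to-one assignment (maximum-weight bipartite matching).
Optimal: Novak→Design role (99 pts), Ghosh→QA role (73 pts), Farahani→Frontend role (95 pts), Jensen→Data role (69 pts), Rossi→Lead role (74 pts) — total 99+73+95+69+74 = 410 pts.
Column-greedy (each role in turn goes to its best remaining employee) gives 360 pts, worse by 50.
Ghosh's own top role is Frontend role (87 pts), but forcing Ghosh→Frontend role and reassigning the rest optimally gives only 382 pts — worse by 28.

Ghosh receives QA role.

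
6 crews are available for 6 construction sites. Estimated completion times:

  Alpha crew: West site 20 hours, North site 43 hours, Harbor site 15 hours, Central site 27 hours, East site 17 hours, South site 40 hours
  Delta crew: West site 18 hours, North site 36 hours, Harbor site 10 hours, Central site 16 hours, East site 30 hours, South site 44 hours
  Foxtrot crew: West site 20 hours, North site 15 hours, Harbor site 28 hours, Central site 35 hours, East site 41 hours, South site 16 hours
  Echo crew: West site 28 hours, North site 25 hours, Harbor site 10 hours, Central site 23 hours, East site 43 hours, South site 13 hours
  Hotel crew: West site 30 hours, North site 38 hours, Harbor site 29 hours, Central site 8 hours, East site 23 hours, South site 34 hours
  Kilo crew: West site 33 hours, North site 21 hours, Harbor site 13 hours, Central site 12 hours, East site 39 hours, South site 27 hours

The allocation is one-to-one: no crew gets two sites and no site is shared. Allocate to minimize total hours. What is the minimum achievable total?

Minimum total: 84 hours

This is a one-to-one assignment (minimum-cost bipartite matching).
Optimal: Alpha crew→East site (17 hours), Delta crew→West site (18 hours), Foxtrot crew→North site (15 hours), Echo crew→South site (13 hours), Hotel crew→Central site (8 hours), Kilo crew→Harbor site (13 hours) — total 17+18+15+13+8+13 = 84 hours.
Column-greedy (each site in turn goes to its cheapest remaining crew) gives 95 hours, worse by 11.
Checked against all permutations: 84 hours is optimal.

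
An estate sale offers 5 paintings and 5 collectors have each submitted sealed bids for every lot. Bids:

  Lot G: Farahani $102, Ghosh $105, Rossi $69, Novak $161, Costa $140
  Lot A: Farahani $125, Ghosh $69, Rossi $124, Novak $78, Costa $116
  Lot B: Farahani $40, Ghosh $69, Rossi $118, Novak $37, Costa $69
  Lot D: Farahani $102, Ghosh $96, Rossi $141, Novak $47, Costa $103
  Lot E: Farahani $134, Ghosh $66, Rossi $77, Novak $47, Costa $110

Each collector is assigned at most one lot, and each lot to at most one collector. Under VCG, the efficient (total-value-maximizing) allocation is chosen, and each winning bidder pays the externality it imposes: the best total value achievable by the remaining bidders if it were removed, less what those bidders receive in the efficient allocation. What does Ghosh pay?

Ghosh pays $23.

Efficient allocation: Farahani→Lot E ($134), Ghosh→Lot D ($96), Rossi→Lot B ($118), Novak→Lot G ($161), Costa→Lot A ($116); total welfare W = $625.
Ghosh receives Lot D at value $96, so the others get W − 96 = $529.
Without Ghosh: best allocation of the remaining 4 bidders over all 5 lots is Farahani→Lot E ($134), Rossi→Lot D ($141), Novak→Lot G ($161), Costa→Lot A ($116), total $552.
VCG payment = (others' best without Ghosh) − (others' welfare with Ghosh) = 552 − 529 = $23.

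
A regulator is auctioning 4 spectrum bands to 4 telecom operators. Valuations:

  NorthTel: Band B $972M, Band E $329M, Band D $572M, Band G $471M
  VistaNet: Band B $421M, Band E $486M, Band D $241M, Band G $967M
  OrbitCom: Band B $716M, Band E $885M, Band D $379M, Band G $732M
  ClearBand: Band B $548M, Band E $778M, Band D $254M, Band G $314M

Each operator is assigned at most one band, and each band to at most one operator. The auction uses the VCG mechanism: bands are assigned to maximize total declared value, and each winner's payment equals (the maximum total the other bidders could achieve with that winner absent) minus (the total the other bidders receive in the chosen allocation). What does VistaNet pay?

VistaNet pays $353M.

Efficient allocation: NorthTel→Band B ($972M), VistaNet→Band G ($967M), OrbitCom→Band D ($379M), ClearBand→Band E ($778M); total welfare W = $3096M.
VistaNet receives Band G at value $967M, so the others get W − 967 = $2129M.
Without VistaNet: best allocation of the remaining 3 bidders over all 4 bands is NorthTel→Band B ($972M), OrbitCom→Band G ($732M), ClearBand→Band E ($778M), total $2482M.
VCG payment = (others' best without VistaNet) − (others' welfare with VistaNet) = 2482 − 2129 = $353M.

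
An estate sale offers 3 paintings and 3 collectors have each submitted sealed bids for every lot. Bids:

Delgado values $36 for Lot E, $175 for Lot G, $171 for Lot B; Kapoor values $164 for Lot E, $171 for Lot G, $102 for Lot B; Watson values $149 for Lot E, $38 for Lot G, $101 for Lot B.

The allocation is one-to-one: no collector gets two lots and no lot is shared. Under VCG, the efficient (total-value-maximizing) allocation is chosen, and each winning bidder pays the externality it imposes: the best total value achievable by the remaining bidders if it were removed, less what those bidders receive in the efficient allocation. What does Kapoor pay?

Kapoor pays $4.

Efficient allocation: Delgado→Lot B ($171), Kapoor→Lot G ($171), Watson→Lot E ($149); total welfare W = $491.
Kapoor receives Lot G at value $171, so the others get W − 171 = $320.
Without Kapoor: best allocation of the remaining 2 bidders over all 3 lots is Delgado→Lot G ($175), Watson→Lot E ($149), total $324.
VCG payment = (others' best without Kapoor) − (others' welfare with Kapoor) = 324 − 320 = $4.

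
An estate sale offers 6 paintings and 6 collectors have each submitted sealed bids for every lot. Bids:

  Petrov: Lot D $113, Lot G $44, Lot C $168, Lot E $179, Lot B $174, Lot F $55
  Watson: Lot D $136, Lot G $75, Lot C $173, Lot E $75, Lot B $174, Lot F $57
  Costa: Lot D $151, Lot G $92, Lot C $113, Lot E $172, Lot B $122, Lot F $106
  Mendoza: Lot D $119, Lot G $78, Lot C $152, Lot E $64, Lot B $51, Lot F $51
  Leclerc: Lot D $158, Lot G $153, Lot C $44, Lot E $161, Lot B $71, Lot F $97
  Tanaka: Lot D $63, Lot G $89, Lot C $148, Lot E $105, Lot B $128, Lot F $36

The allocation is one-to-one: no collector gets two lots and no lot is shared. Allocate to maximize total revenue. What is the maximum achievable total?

Treat this as an assignment problem: match each collector to one lot.
Optimal: Petrov→Lot E ($179), Watson→Lot B ($174), Costa→Lot F ($106), Mendoza→Lot D ($119), Leclerc→Lot G ($153), Tanaka→Lot C ($148) — total 179+174+106+119+153+148 = $879.
Next-best assignment: Petrov→Lot E, Watson→Lot C, Costa→Lot F, Mendoza→Lot D, Leclerc→Lot G, Tanaka→Lot B = $858.

Maximum total: $879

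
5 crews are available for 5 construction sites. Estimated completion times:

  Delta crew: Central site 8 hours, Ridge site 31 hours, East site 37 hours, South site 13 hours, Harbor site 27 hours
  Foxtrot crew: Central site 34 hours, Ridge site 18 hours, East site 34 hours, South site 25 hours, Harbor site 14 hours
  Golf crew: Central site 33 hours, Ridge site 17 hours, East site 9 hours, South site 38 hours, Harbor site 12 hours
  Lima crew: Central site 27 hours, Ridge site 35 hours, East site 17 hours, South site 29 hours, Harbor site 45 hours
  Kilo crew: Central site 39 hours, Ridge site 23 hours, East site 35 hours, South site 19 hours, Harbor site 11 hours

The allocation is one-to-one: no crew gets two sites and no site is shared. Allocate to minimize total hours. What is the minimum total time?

Optimal: Delta crew→Central site (8 hours), Foxtrot crew→Ridge site (18 hours), Golf crew→Harbor site (12 hours), Lima crew→East site (17 hours), Kilo crew→South site (19 hours) — total 8+18+12+17+19 = 74 hours.
Min-entry greedy (repeatedly take the single cheapest remaining cell) gives 75 hours, worse by 1.
Next-best assignment: Delta crew→Central site, Foxtrot crew→Ridge site, Golf crew→East site, Lima crew→South site, Kilo crew→Harbor site = 75 hours.

Minimum total: 74 hours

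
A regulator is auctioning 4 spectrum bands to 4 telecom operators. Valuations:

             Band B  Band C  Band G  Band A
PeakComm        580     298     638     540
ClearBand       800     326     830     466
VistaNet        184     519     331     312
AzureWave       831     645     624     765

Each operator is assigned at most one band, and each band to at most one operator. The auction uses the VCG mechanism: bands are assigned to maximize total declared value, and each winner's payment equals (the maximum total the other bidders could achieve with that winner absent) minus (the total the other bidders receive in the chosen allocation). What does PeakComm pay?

Efficient allocation: PeakComm→Band G ($638M), ClearBand→Band B ($800M), VistaNet→Band C ($519M), AzureWave→Band A ($765M); total welfare W = $2722M.
PeakComm receives Band G at value $638M, so the others get W − 638 = $2084M.
Without PeakComm: best allocation of the remaining 3 bidders over all 4 bands is ClearBand→Band G ($830M), VistaNet→Band C ($519M), AzureWave→Band B ($831M), total $2180M.
VCG payment = (others' best without PeakComm) − (others' welfare with PeakComm) = 2180 − 2084 = $96M.

PeakComm pays $96M.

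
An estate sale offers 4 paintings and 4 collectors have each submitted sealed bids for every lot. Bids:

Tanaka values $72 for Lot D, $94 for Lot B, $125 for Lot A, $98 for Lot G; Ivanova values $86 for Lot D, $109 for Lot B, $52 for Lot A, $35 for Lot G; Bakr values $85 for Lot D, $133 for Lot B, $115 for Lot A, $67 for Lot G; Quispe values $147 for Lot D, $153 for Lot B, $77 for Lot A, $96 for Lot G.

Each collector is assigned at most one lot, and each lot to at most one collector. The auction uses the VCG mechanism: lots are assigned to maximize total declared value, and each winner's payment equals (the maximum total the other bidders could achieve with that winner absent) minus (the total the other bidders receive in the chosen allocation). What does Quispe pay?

Efficient allocation: Tanaka→Lot G ($98), Ivanova→Lot B ($109), Bakr→Lot A ($115), Quispe→Lot D ($147); total welfare W = $469.
Quispe receives Lot D at value $147, so the others get W − 147 = $322.
Without Quispe: best allocation of the remaining 3 bidders over all 4 lots is Tanaka→Lot A ($125), Ivanova→Lot D ($86), Bakr→Lot B ($133), total $344.
VCG payment = (others' best without Quispe) − (others' welfare with Quispe) = 344 − 322 = $22.

Quispe pays $22.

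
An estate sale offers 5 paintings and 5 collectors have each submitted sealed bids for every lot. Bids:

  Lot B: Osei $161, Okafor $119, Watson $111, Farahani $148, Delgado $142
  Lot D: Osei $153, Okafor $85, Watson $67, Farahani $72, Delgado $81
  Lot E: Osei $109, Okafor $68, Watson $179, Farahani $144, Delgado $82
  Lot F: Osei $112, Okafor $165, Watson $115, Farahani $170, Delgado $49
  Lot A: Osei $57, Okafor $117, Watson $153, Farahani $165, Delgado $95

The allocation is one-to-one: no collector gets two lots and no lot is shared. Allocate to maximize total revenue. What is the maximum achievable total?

Maximum total: $804

Optimal: Osei→Lot D ($153), Okafor→Lot F ($165), Watson→Lot E ($179), Farahani→Lot A ($165), Delgado→Lot B ($142) — total 153+165+179+165+142 = $804.
Column-greedy (each lot in turn goes to its best remaining collector) gives $690, worse by 114.
Next-best assignment: Osei→Lot D, Okafor→Lot A, Watson→Lot E, Farahani→Lot F, Delgado→Lot B = $761.
Every other assignment is strictly worse.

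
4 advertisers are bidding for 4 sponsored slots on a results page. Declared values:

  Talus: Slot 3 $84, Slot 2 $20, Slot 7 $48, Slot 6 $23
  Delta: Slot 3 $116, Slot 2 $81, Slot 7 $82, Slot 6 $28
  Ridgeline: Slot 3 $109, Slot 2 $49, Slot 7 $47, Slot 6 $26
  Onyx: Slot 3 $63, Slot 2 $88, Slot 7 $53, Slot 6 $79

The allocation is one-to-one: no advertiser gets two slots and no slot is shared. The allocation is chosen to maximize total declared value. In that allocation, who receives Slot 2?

This is a one-to-one assignment (maximum-weight bipartite matching).
Optimal: Talus→Slot 7 ($48), Delta→Slot 2 ($81), Ridgeline→Slot 3 ($109), Onyx→Slot 6 ($79) — total 48+81+109+79 = $317.
Row-greedy (each advertiser in turn takes its best remaining slot) gives $294, worse by 23.
Delta's own top slot is Slot 3 ($116), but forcing Delta→Slot 3 and reassigning the rest optimally gives only $292 — worse by 25.

Delta receives Slot 2.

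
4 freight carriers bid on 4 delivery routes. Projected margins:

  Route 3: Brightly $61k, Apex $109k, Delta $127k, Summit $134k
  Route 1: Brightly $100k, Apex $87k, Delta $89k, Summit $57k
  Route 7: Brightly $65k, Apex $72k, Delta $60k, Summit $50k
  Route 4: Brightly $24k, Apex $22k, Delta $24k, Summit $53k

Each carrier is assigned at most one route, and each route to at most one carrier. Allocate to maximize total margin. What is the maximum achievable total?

Optimal: Brightly→Route 1 ($100k), Apex→Route 7 ($72k), Delta→Route 3 ($127k), Summit→Route 4 ($53k) — total 100+72+127+53 = $352k.
Row-greedy (each carrier in turn takes its best remaining route) gives $322k, worse by 30.
Next-best assignment: Brightly→Route 7, Apex→Route 1, Delta→Route 3, Summit→Route 4 = $332k.
Checked against all permutations: $352k is optimal.

Max total: $352k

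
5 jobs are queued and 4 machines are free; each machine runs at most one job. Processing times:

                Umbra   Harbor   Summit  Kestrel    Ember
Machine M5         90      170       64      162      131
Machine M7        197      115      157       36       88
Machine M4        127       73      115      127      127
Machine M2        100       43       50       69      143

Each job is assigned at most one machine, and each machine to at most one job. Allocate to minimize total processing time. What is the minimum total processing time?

Min total: 249 min

Treat this as an assignment problem: match each job to one machine.
Optimal: Umbra→Machine M5 (90 min), Kestrel→Machine M7 (36 min), Harbor→Machine M4 (73 min), Summit→Machine M2 (50 min) — total 90+36+73+50 = 249 min.
Min-entry greedy (repeatedly take the single cheapest remaining cell) gives 270 min, worse by 21.
No other one-to-one assignment undercuts 249 min.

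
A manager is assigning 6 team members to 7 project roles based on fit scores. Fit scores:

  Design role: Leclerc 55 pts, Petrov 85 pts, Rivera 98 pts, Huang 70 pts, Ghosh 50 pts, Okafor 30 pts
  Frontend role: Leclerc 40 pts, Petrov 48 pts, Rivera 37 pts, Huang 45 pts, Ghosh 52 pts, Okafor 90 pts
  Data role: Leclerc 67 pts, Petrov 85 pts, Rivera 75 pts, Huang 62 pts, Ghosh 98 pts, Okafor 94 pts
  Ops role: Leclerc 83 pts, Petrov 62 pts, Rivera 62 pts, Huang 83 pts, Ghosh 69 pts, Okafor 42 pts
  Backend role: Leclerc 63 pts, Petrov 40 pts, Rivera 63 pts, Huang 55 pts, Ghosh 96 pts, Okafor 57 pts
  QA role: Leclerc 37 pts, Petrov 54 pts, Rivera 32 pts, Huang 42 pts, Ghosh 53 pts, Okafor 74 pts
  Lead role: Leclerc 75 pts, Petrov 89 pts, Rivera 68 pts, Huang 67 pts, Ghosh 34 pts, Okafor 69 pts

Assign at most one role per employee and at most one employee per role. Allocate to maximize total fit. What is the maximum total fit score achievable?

Maximum total: 527 pts

This is the linear assignment problem.
Optimal: Leclerc→Lead role (75 pts), Petrov→Data role (85 pts), Rivera→Design role (98 pts), Huang→Ops role (83 pts), Ghosh→Backend role (96 pts), Okafor→Frontend role (90 pts) — total 75+85+98+83+96+90 = 527 pts.
Column-greedy (each role in turn goes to its best remaining employee) gives 478 pts, worse by 49.
Next-best assignment: Leclerc→Data role, Petrov→Lead role, Rivera→Design role, Huang→Ops role, Ghosh→Backend role, Okafor→Frontend role = 523 pts.
Swapping Petrov↔Rivera (Petrov→Design role 85 pts, Rivera→Data role 75 pts) loses 23.
Every other assignment is strictly worse.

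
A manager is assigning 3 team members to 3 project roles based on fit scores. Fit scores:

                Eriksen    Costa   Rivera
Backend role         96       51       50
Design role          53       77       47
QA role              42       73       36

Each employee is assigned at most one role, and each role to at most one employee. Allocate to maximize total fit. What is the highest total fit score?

Optimal: Eriksen→Backend role (96 pts), Costa→QA role (73 pts), Rivera→Design role (47 pts) — total 96+73+47 = 216 pts.
Column-greedy (each role in turn goes to its best remaining employee) gives 209 pts, worse by 7.

Max total: 216 pts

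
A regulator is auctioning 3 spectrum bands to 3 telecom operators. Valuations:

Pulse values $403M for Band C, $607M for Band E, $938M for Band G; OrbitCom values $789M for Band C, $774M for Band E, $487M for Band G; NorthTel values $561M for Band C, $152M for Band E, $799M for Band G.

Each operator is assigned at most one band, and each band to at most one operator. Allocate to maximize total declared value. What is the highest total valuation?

Maximum total: $2273M

Optimal: Pulse→Band G ($938M), OrbitCom→Band E ($774M), NorthTel→Band C ($561M) — total 938+774+561 = $2273M.
Row-greedy (each operator in turn takes its best remaining band) gives $1879M, worse by 394.
Next-best assignment: Pulse→Band E, OrbitCom→Band C, NorthTel→Band G = $2195M.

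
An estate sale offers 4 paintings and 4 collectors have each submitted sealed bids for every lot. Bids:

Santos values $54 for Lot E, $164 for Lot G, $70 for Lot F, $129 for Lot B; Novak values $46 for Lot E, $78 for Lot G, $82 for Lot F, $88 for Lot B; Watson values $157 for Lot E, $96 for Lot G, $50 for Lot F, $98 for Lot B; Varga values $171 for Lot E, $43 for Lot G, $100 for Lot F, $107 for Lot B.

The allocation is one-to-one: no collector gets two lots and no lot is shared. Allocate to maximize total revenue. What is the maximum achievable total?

Optimal: Santos→Lot G ($164), Novak→Lot F ($82), Watson→Lot B ($98), Varga→Lot E ($171) — total 164+82+98+171 = $515.
Row-greedy (each collector in turn takes its best remaining lot) gives $509, worse by 6.

Max total: $515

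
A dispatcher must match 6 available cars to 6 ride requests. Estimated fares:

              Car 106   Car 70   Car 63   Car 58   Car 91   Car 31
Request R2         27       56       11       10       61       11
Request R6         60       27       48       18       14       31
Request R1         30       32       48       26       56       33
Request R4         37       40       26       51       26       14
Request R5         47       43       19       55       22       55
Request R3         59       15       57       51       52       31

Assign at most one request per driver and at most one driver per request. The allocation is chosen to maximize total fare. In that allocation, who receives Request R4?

This is the linear assignment problem.
Optimal: Car 106→Request R6 ($60), Car 70→Request R2 ($56), Car 63→Request R3 ($57), Car 58→Request R4 ($51), Car 91→Request R1 ($56), Car 31→Request R5 ($55) — total 60+56+57+51+56+55 = $335.
Row-greedy (each driver in turn takes its best remaining request) gives $298, worse by 37.
Swapping Car 70↔Car 91 (Car 70→Request R1 $32, Car 91→Request R2 $61) loses 19.
Every other assignment is strictly worse.
Car 58's own top request is Request R5 ($55), but forcing Car 58→Request R5 and reassigning the rest optimally gives only $306 — worse by 29.

Car 58 receives Request R4.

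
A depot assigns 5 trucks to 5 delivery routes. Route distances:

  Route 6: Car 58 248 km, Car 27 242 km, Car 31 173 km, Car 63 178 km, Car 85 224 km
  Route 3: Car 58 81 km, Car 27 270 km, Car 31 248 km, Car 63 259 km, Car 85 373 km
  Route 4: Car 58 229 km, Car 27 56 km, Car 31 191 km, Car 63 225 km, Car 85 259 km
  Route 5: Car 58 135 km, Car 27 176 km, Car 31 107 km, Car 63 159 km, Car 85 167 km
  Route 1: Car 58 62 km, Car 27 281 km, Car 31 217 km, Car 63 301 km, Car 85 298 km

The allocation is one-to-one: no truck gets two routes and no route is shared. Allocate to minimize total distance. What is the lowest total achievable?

This is the linear assignment problem.
Optimal: Car 58→Route 3 (81 km), Car 27→Route 4 (56 km), Car 31→Route 1 (217 km), Car 63→Route 6 (178 km), Car 85→Route 5 (167 km) — total 81+56+217+178+167 = 699 km.
Checked against all permutations: 699 km is optimal.

Minimum total: 699 km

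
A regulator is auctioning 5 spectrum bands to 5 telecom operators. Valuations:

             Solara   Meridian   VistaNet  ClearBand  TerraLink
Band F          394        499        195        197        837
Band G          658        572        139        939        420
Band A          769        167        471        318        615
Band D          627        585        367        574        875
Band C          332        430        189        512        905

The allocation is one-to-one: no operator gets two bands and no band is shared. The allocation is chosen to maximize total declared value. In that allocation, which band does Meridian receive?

Meridian receives Band F.

Optimal: Solara→Band A ($769M), Meridian→Band F ($499M), VistaNet→Band D ($367M), ClearBand→Band G ($939M), TerraLink→Band C ($905M) — total 769+499+367+939+905 = $3479M.
Row-greedy (each operator in turn takes its best remaining band) gives $3393M, worse by 86.
Next-best assignment: Solara→Band D, Meridian→Band F, VistaNet→Band A, ClearBand→Band G, TerraLink→Band C = $3441M.
Swapping VistaNet↔ClearBand (VistaNet→Band G $139M, ClearBand→Band D $574M) loses 593.
Meridian's own top band is Band D ($585M), but forcing Meridian→Band D and reassigning the rest optimally gives only $3393M — worse by 86.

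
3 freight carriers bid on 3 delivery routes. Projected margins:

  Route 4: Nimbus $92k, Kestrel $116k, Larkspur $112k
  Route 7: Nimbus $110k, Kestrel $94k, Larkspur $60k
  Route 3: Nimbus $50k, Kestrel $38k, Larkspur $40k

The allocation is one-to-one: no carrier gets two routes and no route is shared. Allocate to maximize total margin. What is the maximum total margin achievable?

Maximum total: $266k

Optimal: Nimbus→Route 7 ($110k), Kestrel→Route 4 ($116k), Larkspur→Route 3 ($40k) — total 110+116+40 = $266k.
Next-best assignment: Nimbus→Route 7, Kestrel→Route 3, Larkspur→Route 4 = $260k.
No other one-to-one assignment exceeds $266k.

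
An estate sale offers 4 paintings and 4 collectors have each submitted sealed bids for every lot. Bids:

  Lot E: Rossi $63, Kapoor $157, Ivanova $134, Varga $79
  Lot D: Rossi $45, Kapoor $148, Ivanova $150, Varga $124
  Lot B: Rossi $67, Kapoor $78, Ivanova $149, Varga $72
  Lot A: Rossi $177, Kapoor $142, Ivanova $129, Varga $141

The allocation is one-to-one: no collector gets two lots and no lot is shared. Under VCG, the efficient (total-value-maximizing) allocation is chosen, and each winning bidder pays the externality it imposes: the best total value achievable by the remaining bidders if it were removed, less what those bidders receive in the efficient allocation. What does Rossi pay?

Rossi pays $18.

Efficient allocation: Rossi→Lot A ($177), Kapoor→Lot E ($157), Ivanova→Lot B ($149), Varga→Lot D ($124); total welfare W = $607.
Rossi receives Lot A at value $177, so the others get W − 177 = $430.
Without Rossi: best allocation of the remaining 3 bidders over all 4 lots is Kapoor→Lot E ($157), Ivanova→Lot D ($150), Varga→Lot A ($141), total $448.
VCG payment = (others' best without Rossi) − (others' welfare with Rossi) = 448 − 430 = $18.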